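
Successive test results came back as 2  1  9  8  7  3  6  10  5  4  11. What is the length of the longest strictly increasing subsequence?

Track the smallest tail for each achievable length (strict):
2 → extends → [2]
1 → replaces 2 → [1]
9 → extends → [1, 9]
8 → replaces 9 → [1, 8]
7 → replaces 8 → [1, 7]
3 → replaces 7 → [1, 3]
6 → extends → [1, 3, 6]
10 → extends → [1, 3, 6, 10]
5 → replaces 6 → [1, 3, 5, 10]
4 → replaces 5 → [1, 3, 4, 10]
11 → extends → [1, 3, 4, 10, 11]
Five tails, so the longest strictly increasing subsequence has length 5 (e.g. 2, 3, 6, 10, 11).

5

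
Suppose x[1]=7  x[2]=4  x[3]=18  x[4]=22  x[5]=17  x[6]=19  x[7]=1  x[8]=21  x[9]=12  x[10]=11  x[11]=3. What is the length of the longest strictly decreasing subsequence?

Negate each value so 'decreasing' becomes 'increasing', then run patience tails on the negated sequence:
-7 → extends → [-7]
-4 → extends → [-7, -4]
-18 → replaces -7 → [-18, -4]
-22 → replaces -18 → [-22, -4]
-17 → replaces -4 → [-22, -17]
-19 → replaces -17 → [-22, -19]
-1 → extends → [-22, -19, -1]
-21 → replaces -19 → [-22, -21, -1]
-12 → replaces -1 → [-22, -21, -12]
-11 → extends → [-22, -21, -12, -11]
-3 → extends → [-22, -21, -12, -11, -3]
Five tails, so the longest strictly decreasing subsequence of the original has length 5.

5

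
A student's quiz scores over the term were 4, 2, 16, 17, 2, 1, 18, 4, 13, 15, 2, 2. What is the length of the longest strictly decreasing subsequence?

3

Let dp[i] be the longest strictly decreasing subsequence ending at i:
i:      1  2  3  4  5  6  7  8  9 10 11 12
a[i]:   4  2 16 17  2  1 18  4 13 15  2  2
dp:     1  2  1  1  2  3  1  2  2  2  3  3
Maximum is 3.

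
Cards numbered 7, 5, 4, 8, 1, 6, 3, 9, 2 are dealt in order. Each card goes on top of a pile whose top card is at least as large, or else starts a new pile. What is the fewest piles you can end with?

Place each on the leftmost legal pile:
7 → new pile 1 (tops now [7])
5 → pile 1 (tops now [5])
4 → pile 1 (tops now [4])
8 → new pile 2 (tops now [4, 8])
1 → pile 1 (tops now [1, 8])
6 → pile 2 (tops now [1, 6])
3 → pile 2 (tops now [1, 3])
9 → new pile 3 (tops now [1, 3, 9])
2 → pile 2 (tops now [1, 2, 9])
Three piles.

3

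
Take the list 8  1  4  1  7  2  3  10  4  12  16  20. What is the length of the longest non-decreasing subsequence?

8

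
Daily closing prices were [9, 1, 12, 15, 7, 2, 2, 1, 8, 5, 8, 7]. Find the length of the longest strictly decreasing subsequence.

Negate each value so 'decreasing' becomes 'increasing', then run patience tails on the negated sequence:
-9 → extends → [-9]
-1 → extends → [-9, -1]
-12 → replaces -9 → [-12, -1]
-15 → replaces -12 → [-15, -1]
-7 → replaces -1 → [-15, -7]
-2 → extends → [-15, -7, -2]
-2 → already a tail → [-15, -7, -2]
-1 → extends → [-15, -7, -2, -1]
-8 → replaces -7 → [-15, -8, -2, -1]
-5 → replaces -2 → [-15, -8, -5, -1]
-8 → already a tail → [-15, -8, -5, -1]
-7 → replaces -5 → [-15, -8, -7, -1]
Four tails, so the longest strictly decreasing subsequence of the original has length 4.

4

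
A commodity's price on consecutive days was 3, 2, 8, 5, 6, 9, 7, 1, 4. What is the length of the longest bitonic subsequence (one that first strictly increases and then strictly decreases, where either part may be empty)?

inc[i] = longest strictly increasing subsequence ending at i; dec[i] = longest strictly decreasing subsequence starting at i:
i:     1 2 3 4 5 6 7 8 9
a[i]:  3 2 8 5 6 9 7 1 4
inc:   1 1 2 2 3 4 4 1 2
dec:   3 2 3 2 2 3 2 1 1
Best peak at i=6 (value 9): inc=4, dec=3, length 4+3−1 = 6.

6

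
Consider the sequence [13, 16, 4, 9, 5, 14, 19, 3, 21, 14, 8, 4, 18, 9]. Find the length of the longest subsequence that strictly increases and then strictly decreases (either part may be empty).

8

inc[i] = longest strictly increasing subsequence ending at i; dec[i] = longest strictly decreasing subsequence starting at i:
i:      1  2  3  4  5  6  7  8  9 10 11 12 13 14
a[i]:  13 16  4  9  5 14 19  3 21 14  8  4 18  9
inc:    1  2  1  2  2  3  4  1  5  3  3  2  4  4
dec:    4  4  2  3  2  3  4  1  4  3  2  1  2  1
Best peak at i=9 (value 21): inc=5, dec=4, length 5+4−1 = 8.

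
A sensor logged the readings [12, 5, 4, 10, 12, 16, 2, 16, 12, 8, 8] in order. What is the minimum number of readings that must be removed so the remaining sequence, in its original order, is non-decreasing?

Fewest deletions = n − (longest non-decreasing subsequence).
i:      1  2  3  4  5  6  7  8  9 10 11
a[i]:  12  5  4 10 12 16  2 16 12  8  8
dp:     1  1  1  2  3  4  1  5  4  2  3
max dp = 5, so deletions = 11 − 5 = 6.

6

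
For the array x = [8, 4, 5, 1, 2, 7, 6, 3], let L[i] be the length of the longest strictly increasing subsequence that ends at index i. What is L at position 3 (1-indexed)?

2

dp[i] = 1 + max{dp[j] : j<i, x[j]<x[i]} (or 1 if no such j):
i:     1 2 3 4 5 6 7 8
x[i]:  8 4 5 1 2 7 6 3
dp:    1 1 2 1 2 3 3 3
At index 3 the value is 2.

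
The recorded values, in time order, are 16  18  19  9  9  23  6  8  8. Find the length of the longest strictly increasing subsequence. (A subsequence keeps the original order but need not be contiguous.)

4

Let dp[i] be the length of the longest such subsequence ending at index i:
i:      1  2  3  4  5  6  7  8  9
a[i]:  16 18 19  9  9 23  6  8  8
dp:     1  2  3  1  1  4  1  2  2
Maximum dp value is 4.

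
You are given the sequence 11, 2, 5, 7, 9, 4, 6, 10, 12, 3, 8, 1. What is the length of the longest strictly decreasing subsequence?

Negate each value so 'decreasing' becomes 'increasing', then run patience tails on the negated sequence:
-11 → extends → [-11]
-2 → extends → [-11, -2]
-5 → replaces -2 → [-11, -5]
-7 → replaces -5 → [-11, -7]
-9 → replaces -7 → [-11, -9]
-4 → extends → [-11, -9, -4]
-6 → replaces -4 → [-11, -9, -6]
-10 → replaces -9 → [-11, -10, -6]
-12 → replaces -11 → [-12, -10, -6]
-3 → extends → [-12, -10, -6, -3]
-8 → replaces -6 → [-12, -10, -8, -3]
-1 → extends → [-12, -10, -8, -3, -1]
Five tails, so the longest strictly decreasing subsequence of the original has length 5.

5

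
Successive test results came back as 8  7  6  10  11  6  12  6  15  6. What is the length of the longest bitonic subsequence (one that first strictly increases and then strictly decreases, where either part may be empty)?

6

inc[i] = longest strictly increasing subsequence ending at i; dec[i] = longest strictly decreasing subsequence starting at i:
i:      1  2  3  4  5  6  7  8  9 10
a[i]:   8  7  6 10 11  6 12  6 15  6
inc:    1  1  1  2  3  1  4  1  5  1
dec:    3  2  1  2  2  1  2  1  2  1
Best peak at i=9 (value 15): inc=5, dec=2, length 5+2−1 = 6.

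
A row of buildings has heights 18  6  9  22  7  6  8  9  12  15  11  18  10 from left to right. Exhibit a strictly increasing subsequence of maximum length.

Patience tails give the LIS length; then backtrack through the dp parents:
18 → extends → [18]
6 → replaces 18 → [6]
9 → extends → [6, 9]
22 → extends → [6, 9, 22]
7 → replaces 9 → [6, 7, 22]
6 → already a tail → [6, 7, 22]
8 → replaces 22 → [6, 7, 8]
9 → extends → [6, 7, 8, 9]
12 → extends → [6, 7, 8, 9, 12]
15 → extends → [6, 7, 8, 9, 12, 15]
11 → replaces 12 → [6, 7, 8, 9, 11, 15]
18 → extends → [6, 7, 8, 9, 11, 15, 18]
10 → replaces 11 → [6, 7, 8, 9, 10, 15, 18]
Length 7; one witness is 6, 7, 8, 9, 12, 15, 18.

6, 7, 8, 9, 12, 15, 18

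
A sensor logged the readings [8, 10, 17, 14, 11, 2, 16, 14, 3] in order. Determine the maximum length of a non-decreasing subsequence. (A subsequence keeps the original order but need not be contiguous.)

Let dp[i] be the length of the longest such subsequence ending at index i:
i:      1  2  3  4  5  6  7  8  9
a[i]:   8 10 17 14 11  2 16 14  3
dp:     1  2  3  3  3  1  4  4  2
Maximum dp value is 4.

4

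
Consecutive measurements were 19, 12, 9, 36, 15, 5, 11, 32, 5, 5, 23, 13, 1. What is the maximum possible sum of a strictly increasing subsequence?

Let S[i] be the best sum of a strictly increasing subsequence ending at i:
i:      1  2  3  4  5  6  7  8  9 10 11 12 13
a[i]:  19 12  9 36 15  5 11 32  5  5 23 13  1
S:     19 12  9 55 27  5 20 59  5  5 50 33  1
Maximum is 59 (e.g. 12 + 15 + 32).

59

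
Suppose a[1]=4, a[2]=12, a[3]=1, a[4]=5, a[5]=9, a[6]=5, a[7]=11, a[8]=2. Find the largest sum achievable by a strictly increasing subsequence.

Let S[i] be the best sum of a strictly increasing subsequence ending at i:
i:      1  2  3  4  5  6  7  8
a[i]:   4 12  1  5  9  5 11  2
S:      4 16  1  9 18  9 29  3
Maximum is 29 (e.g. 4 + 5 + 9 + 11).

29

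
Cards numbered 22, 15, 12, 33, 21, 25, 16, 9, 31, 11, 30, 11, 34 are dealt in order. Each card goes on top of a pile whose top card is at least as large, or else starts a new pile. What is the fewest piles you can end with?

Place each on the leftmost legal pile:
22 → new pile 1 (tops now [22])
15 → pile 1 (tops now [15])
12 → pile 1 (tops now [12])
33 → new pile 2 (tops now [12, 33])
21 → pile 2 (tops now [12, 21])
25 → new pile 3 (tops now [12, 21, 25])
16 → pile 2 (tops now [12, 16, 25])
9 → pile 1 (tops now [9, 16, 25])
31 → new pile 4 (tops now [9, 16, 25, 31])
11 → pile 2 (tops now [9, 11, 25, 31])
30 → pile 4 (tops now [9, 11, 25, 30])
11 → pile 2 (tops now [9, 11, 25, 30])
34 → new pile 5 (tops now [9, 11, 25, 30, 34])
Five piles.

5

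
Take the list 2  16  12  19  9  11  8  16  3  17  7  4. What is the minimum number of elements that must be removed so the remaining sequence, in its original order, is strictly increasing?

7

Fewest deletions = n − (longest strictly increasing subsequence).
i:      1  2  3  4  5  6  7  8  9 10 11 12
a[i]:   2 16 12 19  9 11  8 16  3 17  7  4
dp:     1  2  2  3  2  3  2  4  2  5  3  3
max dp = 5, so deletions = 12 − 5 = 7.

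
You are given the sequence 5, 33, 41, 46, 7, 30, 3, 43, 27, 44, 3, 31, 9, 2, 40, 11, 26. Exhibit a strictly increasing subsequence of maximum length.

5, 33, 41, 43, 44

Patience tails give the LIS length; then backtrack through the dp parents:
5 → extends → [5]
33 → extends → [5, 33]
41 → extends → [5, 33, 41]
46 → extends → [5, 33, 41, 46]
7 → replaces 33 → [5, 7, 41, 46]
30 → replaces 41 → [5, 7, 30, 46]
3 → replaces 5 → [3, 7, 30, 46]
43 → replaces 46 → [3, 7, 30, 43]
27 → replaces 30 → [3, 7, 27, 43]
44 → extends → [3, 7, 27, 43, 44]
3 → already a tail → [3, 7, 27, 43, 44]
31 → replaces 43 → [3, 7, 27, 31, 44]
9 → replaces 27 → [3, 7, 9, 31, 44]
2 → replaces 3 → [2, 7, 9, 31, 44]
40 → replaces 44 → [2, 7, 9, 31, 40]
11 → replaces 31 → [2, 7, 9, 11, 40]
26 → replaces 40 → [2, 7, 9, 11, 26]
Length 5; one witness is 5, 33, 41, 43, 44.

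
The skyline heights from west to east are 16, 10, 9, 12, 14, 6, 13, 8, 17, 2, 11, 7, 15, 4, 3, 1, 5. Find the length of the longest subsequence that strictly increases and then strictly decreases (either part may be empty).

9

inc[i] = longest strictly increasing subsequence ending at i; dec[i] = longest strictly decreasing subsequence starting at i:
i:      1  2  3  4  5  6  7  8  9 10 11 12 13 14 15 16 17
a[i]:  16 10  9 12 14  6 13  8 17  2 11  7 15  4  3  1  5
inc:    1  1  1  2  3  1  3  2  4  1  3  2  4  2  2  1  3
dec:    8  7  6  6  7  4  6  5  6  2  5  4  4  3  2  1  1
Best peak at i=5 (value 14): inc=3, dec=7, length 3+7−1 = 9.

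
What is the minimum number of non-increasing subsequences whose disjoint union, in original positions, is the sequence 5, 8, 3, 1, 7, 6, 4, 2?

2

Place each on the leftmost legal pile:
5 → new pile 1 (tops now [5])
8 → new pile 2 (tops now [5, 8])
3 → pile 1 (tops now [3, 8])
1 → pile 1 (tops now [1, 8])
7 → pile 2 (tops now [1, 7])
6 → pile 2 (tops now [1, 6])
4 → pile 2 (tops now [1, 4])
2 → pile 2 (tops now [1, 2])
Two piles.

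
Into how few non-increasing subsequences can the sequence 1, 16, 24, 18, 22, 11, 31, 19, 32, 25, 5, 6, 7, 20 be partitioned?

6

Place each on the leftmost legal pile:
1 → new pile 1 (tops now [1])
16 → new pile 2 (tops now [1, 16])
24 → new pile 3 (tops now [1, 16, 24])
18 → pile 3 (tops now [1, 16, 18])
22 → new pile 4 (tops now [1, 16, 18, 22])
11 → pile 2 (tops now [1, 11, 18, 22])
31 → new pile 5 (tops now [1, 11, 18, 22, 31])
19 → pile 4 (tops now [1, 11, 18, 19, 31])
32 → new pile 6 (tops now [1, 11, 18, 19, 31, 32])
25 → pile 5 (tops now [1, 11, 18, 19, 25, 32])
5 → pile 2 (tops now [1, 5, 18, 19, 25, 32])
6 → pile 3 (tops now [1, 5, 6, 19, 25, 32])
7 → pile 4 (tops now [1, 5, 6, 7, 25, 32])
20 → pile 5 (tops now [1, 5, 6, 7, 20, 32])
Six piles.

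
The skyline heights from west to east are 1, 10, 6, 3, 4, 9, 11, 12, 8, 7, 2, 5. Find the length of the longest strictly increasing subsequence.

6

Track the smallest tail for each achievable length (strict):
1 → extends → [1]
10 → extends → [1, 10]
6 → replaces 10 → [1, 6]
3 → replaces 6 → [1, 3]
4 → extends → [1, 3, 4]
9 → extends → [1, 3, 4, 9]
11 → extends → [1, 3, 4, 9, 11]
12 → extends → [1, 3, 4, 9, 11, 12]
8 → replaces 9 → [1, 3, 4, 8, 11, 12]
7 → replaces 8 → [1, 3, 4, 7, 11, 12]
2 → replaces 3 → [1, 2, 4, 7, 11, 12]
5 → replaces 7 → [1, 2, 4, 5, 11, 12]
Six tails, so the longest strictly increasing subsequence has length 6 (e.g. 1, 3, 4, 9, 11, 12).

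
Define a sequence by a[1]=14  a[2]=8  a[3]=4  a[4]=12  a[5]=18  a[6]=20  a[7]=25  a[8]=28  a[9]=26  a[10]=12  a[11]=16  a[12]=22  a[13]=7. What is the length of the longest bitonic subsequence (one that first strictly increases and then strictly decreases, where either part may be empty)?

9

inc[i] = longest strictly increasing subsequence ending at i; dec[i] = longest strictly decreasing subsequence starting at i:
i:      1  2  3  4  5  6  7  8  9 10 11 12 13
a[i]:  14  8  4 12 18 20 25 28 26 12 16 22  7
inc:    1  1  1  2  3  4  5  6  6  2  3  5  2
dec:    3  2  1  2  3  3  3  4  3  2  2  2  1
Best peak at i=8 (value 28): inc=6, dec=4, length 6+4−1 = 9.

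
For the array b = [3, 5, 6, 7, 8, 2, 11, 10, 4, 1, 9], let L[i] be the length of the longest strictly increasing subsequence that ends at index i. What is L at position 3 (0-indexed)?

4

dp[i] = 1 + max{dp[j] : j<i, b[j]<b[i]} (or 1 if no such j):
i:      0  1  2  3  4  5  6  7  8  9 10
b[i]:   3  5  6  7  8  2 11 10  4  1  9
dp:     1  2  3  4  5  1  6  6  2  1  6
At index 3 the value is 4.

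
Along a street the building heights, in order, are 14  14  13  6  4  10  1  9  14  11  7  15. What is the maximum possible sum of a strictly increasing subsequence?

Let S[i] be the best sum of a strictly increasing subsequence ending at i:
i:      1  2  3  4  5  6  7  8  9 10 11 12
a[i]:  14 14 13  6  4 10  1  9 14 11  7 15
S:     14 14 13  6  4 16  1 15 30 27 13 45
Maximum is 45 (e.g. 6 + 10 + 14 + 15).

45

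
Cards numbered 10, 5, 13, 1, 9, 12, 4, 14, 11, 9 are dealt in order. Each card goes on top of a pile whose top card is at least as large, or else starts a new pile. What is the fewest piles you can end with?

The minimum number of non-increasing subsequences covering a sequence equals the length of its longest strictly increasing subsequence.
LIS length is 4 (e.g. 5, 9, 12, 14), so 4 piles are needed.

4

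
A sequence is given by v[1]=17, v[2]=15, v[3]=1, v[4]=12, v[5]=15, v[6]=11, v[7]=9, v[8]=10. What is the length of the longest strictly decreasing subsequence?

5

Negate each value so 'decreasing' becomes 'increasing', then run patience tails on the negated sequence:
-17 → extends → [-17]
-15 → extends → [-17, -15]
-1 → extends → [-17, -15, -1]
-12 → replaces -1 → [-17, -15, -12]
-15 → already a tail → [-17, -15, -12]
-11 → extends → [-17, -15, -12, -11]
-9 → extends → [-17, -15, -12, -11, -9]
-10 → replaces -9 → [-17, -15, -12, -11, -10]
Five tails, so the longest strictly decreasing subsequence of the original has length 5.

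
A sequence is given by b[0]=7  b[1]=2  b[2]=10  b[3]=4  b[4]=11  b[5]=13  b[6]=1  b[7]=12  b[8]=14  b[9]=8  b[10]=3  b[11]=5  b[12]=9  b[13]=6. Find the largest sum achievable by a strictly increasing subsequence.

Let S[i] be the best sum of a strictly increasing subsequence ending at i:
i:      0  1  2  3  4  5  6  7  8  9 10 11 12 13
b[i]:   7  2 10  4 11 13  1 12 14  8  3  5  9  6
S:      7  2 17  6 28 41  1 40 55 15  5 11 24 17
Maximum is 55 (e.g. 7 + 10 + 11 + 13 + 14).

55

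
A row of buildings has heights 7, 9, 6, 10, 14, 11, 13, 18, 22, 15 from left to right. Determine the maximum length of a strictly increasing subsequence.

7

Let dp[i] be the length of the longest such subsequence ending at index i:
i:      1  2  3  4  5  6  7  8  9 10
a[i]:   7  9  6 10 14 11 13 18 22 15
dp:     1  2  1  3  4  4  5  6  7  6
Maximum dp value is 7.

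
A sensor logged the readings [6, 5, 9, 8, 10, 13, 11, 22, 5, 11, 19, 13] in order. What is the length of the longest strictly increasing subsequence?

5

Track the smallest tail for each achievable length (strict):
6 → extends → [6]
5 → replaces 6 → [5]
9 → extends → [5, 9]
8 → replaces 9 → [5, 8]
10 → extends → [5, 8, 10]
13 → extends → [5, 8, 10, 13]
11 → replaces 13 → [5, 8, 10, 11]
22 → extends → [5, 8, 10, 11, 22]
5 → already a tail → [5, 8, 10, 11, 22]
11 → already a tail → [5, 8, 10, 11, 22]
19 → replaces 22 → [5, 8, 10, 11, 19]
13 → replaces 19 → [5, 8, 10, 11, 13]
Five tails, so the longest strictly increasing subsequence has length 5 (e.g. 6, 9, 10, 13, 22).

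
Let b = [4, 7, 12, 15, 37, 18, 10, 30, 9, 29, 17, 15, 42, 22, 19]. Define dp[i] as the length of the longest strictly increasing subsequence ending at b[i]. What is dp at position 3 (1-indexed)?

dp[i] = 1 + max{dp[j] : j<i, b[j]<b[i]} (or 1 if no such j):
i:      1  2  3  4  5  6  7  8  9 10 11 12 13 14 15
b[i]:   4  7 12 15 37 18 10 30  9 29 17 15 42 22 19
dp:     1  2  3  4  5  5  3  6  3  6  5  4  7  6  6
At index 3 the value is 3.

3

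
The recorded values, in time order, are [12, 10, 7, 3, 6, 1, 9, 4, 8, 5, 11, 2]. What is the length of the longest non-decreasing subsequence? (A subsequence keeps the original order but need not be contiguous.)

4

Track the smallest tail for each achievable length (allowing ties):
12 → extends → [12]
10 → replaces 12 → [10]
7 → replaces 10 → [7]
3 → replaces 7 → [3]
6 → extends → [3, 6]
1 → replaces 3 → [1, 6]
9 → extends → [1, 6, 9]
4 → replaces 6 → [1, 4, 9]
8 → replaces 9 → [1, 4, 8]
5 → replaces 8 → [1, 4, 5]
11 → extends → [1, 4, 5, 11]
2 → replaces 4 → [1, 2, 5, 11]
Four tails, so the longest non-decreasing subsequence has length 4 (e.g. 3, 6, 9, 11).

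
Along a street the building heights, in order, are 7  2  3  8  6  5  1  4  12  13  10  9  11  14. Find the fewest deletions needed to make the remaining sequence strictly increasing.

8

Fewest deletions = n − (longest strictly increasing subsequence).
Patience tails:
7 → extends → [7]
2 → replaces 7 → [2]
3 → extends → [2, 3]
8 → extends → [2, 3, 8]
6 → replaces 8 → [2, 3, 6]
5 → replaces 6 → [2, 3, 5]
1 → replaces 2 → [1, 3, 5]
4 → replaces 5 → [1, 3, 4]
12 → extends → [1, 3, 4, 12]
13 → extends → [1, 3, 4, 12, 13]
10 → replaces 12 → [1, 3, 4, 10, 13]
9 → replaces 10 → [1, 3, 4, 9, 13]
11 → replaces 13 → [1, 3, 4, 9, 11]
14 → extends → [1, 3, 4, 9, 11, 14]
Longest strictly increasing subsequence has length 6, so deletions = 14 − 6 = 8.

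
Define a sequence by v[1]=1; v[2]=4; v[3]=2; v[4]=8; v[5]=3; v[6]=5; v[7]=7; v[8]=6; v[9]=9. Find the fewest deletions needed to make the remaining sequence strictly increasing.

3

Fewest deletions = n − (longest strictly increasing subsequence).
i:     1 2 3 4 5 6 7 8 9
v[i]:  1 4 2 8 3 5 7 6 9
dp:    1 2 2 3 3 4 5 5 6
max dp = 6, so deletions = 9 − 6 = 3.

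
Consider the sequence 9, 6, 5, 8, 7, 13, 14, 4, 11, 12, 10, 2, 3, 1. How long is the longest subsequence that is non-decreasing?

Let dp[i] be the length of the longest such subsequence ending at index i:
i:      1  2  3  4  5  6  7  8  9 10 11 12 13 14
a[i]:   9  6  5  8  7 13 14  4 11 12 10  2  3  1
dp:     1  1  1  2  2  3  4  1  3  4  3  1  2  1
Maximum dp value is 4.

4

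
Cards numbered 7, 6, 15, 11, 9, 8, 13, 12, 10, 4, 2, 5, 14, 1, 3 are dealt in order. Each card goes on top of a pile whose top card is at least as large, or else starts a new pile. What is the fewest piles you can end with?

4

The minimum number of non-increasing subsequences covering a sequence equals the length of its longest strictly increasing subsequence.
LIS length is 4 (e.g. 7, 11, 13, 14), so 4 piles are needed.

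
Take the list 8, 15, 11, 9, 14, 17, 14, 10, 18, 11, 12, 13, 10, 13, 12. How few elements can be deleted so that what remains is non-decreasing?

Fewest deletions = n − (longest non-decreasing subsequence).
i:      1  2  3  4  5  6  7  8  9 10 11 12 13 14 15
a[i]:   8 15 11  9 14 17 14 10 18 11 12 13 10 13 12
dp:     1  2  2  2  3  4  4  3  5  4  5  6  4  7  6
max dp = 7, so deletions = 15 − 7 = 8.

8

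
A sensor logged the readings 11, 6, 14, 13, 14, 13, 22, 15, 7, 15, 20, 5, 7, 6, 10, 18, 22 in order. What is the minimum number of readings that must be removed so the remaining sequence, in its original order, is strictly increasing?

Fewest deletions = n − (longest strictly increasing subsequence).
Patience tails:
11 → extends → [11]
6 → replaces 11 → [6]
14 → extends → [6, 14]
13 → replaces 14 → [6, 13]
14 → extends → [6, 13, 14]
13 → already a tail → [6, 13, 14]
22 → extends → [6, 13, 14, 22]
15 → replaces 22 → [6, 13, 14, 15]
7 → replaces 13 → [6, 7, 14, 15]
15 → already a tail → [6, 7, 14, 15]
20 → extends → [6, 7, 14, 15, 20]
5 → replaces 6 → [5, 7, 14, 15, 20]
7 → already a tail → [5, 7, 14, 15, 20]
6 → replaces 7 → [5, 6, 14, 15, 20]
10 → replaces 14 → [5, 6, 10, 15, 20]
18 → replaces 20 → [5, 6, 10, 15, 18]
22 → extends → [5, 6, 10, 15, 18, 22]
Longest strictly increasing subsequence has length 6, so deletions = 17 − 6 = 11.

11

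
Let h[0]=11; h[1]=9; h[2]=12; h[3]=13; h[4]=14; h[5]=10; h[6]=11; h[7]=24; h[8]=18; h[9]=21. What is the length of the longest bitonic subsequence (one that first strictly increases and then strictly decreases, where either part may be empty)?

inc[i] = longest strictly increasing subsequence ending at i; dec[i] = longest strictly decreasing subsequence starting at i:
i:      0  1  2  3  4  5  6  7  8  9
h[i]:  11  9 12 13 14 10 11 24 18 21
inc:    1  1  2  3  4  2  3  5  5  6
dec:    2  1  2  2  2  1  1  2  1  1
Best peak at i=7 (value 24): inc=5, dec=2, length 5+2−1 = 6.

6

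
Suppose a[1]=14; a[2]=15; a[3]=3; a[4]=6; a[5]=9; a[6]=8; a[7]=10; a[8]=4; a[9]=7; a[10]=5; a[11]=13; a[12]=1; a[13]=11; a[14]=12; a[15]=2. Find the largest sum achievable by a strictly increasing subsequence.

Let S[i] be the best sum of a strictly increasing subsequence ending at i:
i:      1  2  3  4  5  6  7  8  9 10 11 12 13 14 15
a[i]:  14 15  3  6  9  8 10  4  7  5 13  1 11 12  2
S:     14 29  3  9 18 17 28  7 16 12 41  1 39 51  3
Maximum is 51 (e.g. 3 + 6 + 9 + 10 + 11 + 12).

51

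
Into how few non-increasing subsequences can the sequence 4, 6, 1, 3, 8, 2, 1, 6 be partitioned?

3

The minimum number of non-increasing subsequences covering a sequence equals the length of its longest strictly increasing subsequence.
LIS length is 3 (e.g. 4, 6, 8), so 3 piles are needed.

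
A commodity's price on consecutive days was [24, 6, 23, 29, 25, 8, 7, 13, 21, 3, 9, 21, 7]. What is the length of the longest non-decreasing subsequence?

5

Track the smallest tail for each achievable length (allowing ties):
24 → extends → [24]
6 → replaces 24 → [6]
23 → extends → [6, 23]
29 → extends → [6, 23, 29]
25 → replaces 29 → [6, 23, 25]
8 → replaces 23 → [6, 8, 25]
7 → replaces 8 → [6, 7, 25]
13 → replaces 25 → [6, 7, 13]
21 → extends → [6, 7, 13, 21]
3 → replaces 6 → [3, 7, 13, 21]
9 → replaces 13 → [3, 7, 9, 21]
21 → extends → [3, 7, 9, 21, 21]
7 → replaces 9 → [3, 7, 7, 21, 21]
Five tails, so the longest non-decreasing subsequence has length 5 (e.g. 6, 8, 13, 21, 21).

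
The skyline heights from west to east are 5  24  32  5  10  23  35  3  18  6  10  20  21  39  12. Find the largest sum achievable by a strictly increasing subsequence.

Let S[i] be the best sum of a strictly increasing subsequence ending at i:
i:       1   2   3   4   5   6   7   8   9  10  11  12  13  14  15
a[i]:    5  24  32   5  10  23  35   3  18   6  10  20  21  39  12
S:       5  29  61   5  15  38  96   3  33  11  21  53  74 135  33
Maximum is 135 (e.g. 5 + 24 + 32 + 35 + 39).

135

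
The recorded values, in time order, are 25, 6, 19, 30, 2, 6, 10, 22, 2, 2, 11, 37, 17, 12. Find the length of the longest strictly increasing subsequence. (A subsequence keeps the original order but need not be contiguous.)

5

Let dp[i] be the length of the longest such subsequence ending at index i:
i:      1  2  3  4  5  6  7  8  9 10 11 12 13 14
a[i]:  25  6 19 30  2  6 10 22  2  2 11 37 17 12
dp:     1  1  2  3  1  2  3  4  1  1  4  5  5  5
Maximum dp value is 5.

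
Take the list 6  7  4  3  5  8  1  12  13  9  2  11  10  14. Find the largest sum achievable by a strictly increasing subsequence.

Let S[i] be the best sum of a strictly increasing subsequence ending at i:
i:      1  2  3  4  5  6  7  8  9 10 11 12 13 14
a[i]:   6  7  4  3  5  8  1 12 13  9  2 11 10 14
S:      6 13  4  3  9 21  1 33 46 30  3 41 40 60
Maximum is 60 (e.g. 6 + 7 + 8 + 12 + 13 + 14).

60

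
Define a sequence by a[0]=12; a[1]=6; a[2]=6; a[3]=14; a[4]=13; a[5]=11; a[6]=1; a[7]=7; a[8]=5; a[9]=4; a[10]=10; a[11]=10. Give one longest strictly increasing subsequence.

Patience tails give the LIS length; then backtrack through the dp parents:
12 → extends → [12]
6 → replaces 12 → [6]
6 → already a tail → [6]
14 → extends → [6, 14]
13 → replaces 14 → [6, 13]
11 → replaces 13 → [6, 11]
1 → replaces 6 → [1, 11]
7 → replaces 11 → [1, 7]
5 → replaces 7 → [1, 5]
4 → replaces 5 → [1, 4]
10 → extends → [1, 4, 10]
10 → already a tail → [1, 4, 10]
Length 3; one witness is 6, 7, 10.

6, 7, 10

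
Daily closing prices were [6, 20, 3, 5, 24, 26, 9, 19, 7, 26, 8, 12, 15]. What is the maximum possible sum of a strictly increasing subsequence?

Let S[i] be the best sum of a strictly increasing subsequence ending at i:
i:      1  2  3  4  5  6  7  8  9 10 11 12 13
a[i]:   6 20  3  5 24 26  9 19  7 26  8 12 15
S:      6 26  3  8 50 76 17 36 15 76 23 35 50
Maximum is 76 (e.g. 6 + 20 + 24 + 26).

76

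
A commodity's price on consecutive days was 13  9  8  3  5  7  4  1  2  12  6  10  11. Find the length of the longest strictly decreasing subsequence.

6

Let dp[i] be the longest strictly decreasing subsequence ending at i:
i:      1  2  3  4  5  6  7  8  9 10 11 12 13
a[i]:  13  9  8  3  5  7  4  1  2 12  6 10 11
dp:     1  2  3  4  4  4  5  6  6  2  5  3  3
Maximum is 6.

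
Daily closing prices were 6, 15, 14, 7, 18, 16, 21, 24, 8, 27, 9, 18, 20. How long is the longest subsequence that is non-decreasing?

Track the smallest tail for each achievable length (allowing ties):
6 → extends → [6]
15 → extends → [6, 15]
14 → replaces 15 → [6, 14]
7 → replaces 14 → [6, 7]
18 → extends → [6, 7, 18]
16 → replaces 18 → [6, 7, 16]
21 → extends → [6, 7, 16, 21]
24 → extends → [6, 7, 16, 21, 24]
8 → replaces 16 → [6, 7, 8, 21, 24]
27 → extends → [6, 7, 8, 21, 24, 27]
9 → replaces 21 → [6, 7, 8, 9, 24, 27]
18 → replaces 24 → [6, 7, 8, 9, 18, 27]
20 → replaces 27 → [6, 7, 8, 9, 18, 20]
Six tails, so the longest non-decreasing subsequence has length 6 (e.g. 6, 15, 18, 21, 24, 27).

6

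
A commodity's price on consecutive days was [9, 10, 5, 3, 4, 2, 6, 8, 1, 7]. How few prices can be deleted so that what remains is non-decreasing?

6

Fewest deletions = n − (longest non-decreasing subsequence).
Patience tails:
9 → extends → [9]
10 → extends → [9, 10]
5 → replaces 9 → [5, 10]
3 → replaces 5 → [3, 10]
4 → replaces 10 → [3, 4]
2 → replaces 3 → [2, 4]
6 → extends → [2, 4, 6]
8 → extends → [2, 4, 6, 8]
1 → replaces 2 → [1, 4, 6, 8]
7 → replaces 8 → [1, 4, 6, 7]
Longest non-decreasing subsequence has length 4, so deletions = 10 − 4 = 6.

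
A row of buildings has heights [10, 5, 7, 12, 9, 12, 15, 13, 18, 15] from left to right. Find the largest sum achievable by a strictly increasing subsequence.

Let S[i] be the best sum of a strictly increasing subsequence ending at i:
i:      1  2  3  4  5  6  7  8  9 10
a[i]:  10  5  7 12  9 12 15 13 18 15
S:     10  5 12 24 21 33 48 46 66 61
Maximum is 66 (e.g. 5 + 7 + 9 + 12 + 15 + 18).

66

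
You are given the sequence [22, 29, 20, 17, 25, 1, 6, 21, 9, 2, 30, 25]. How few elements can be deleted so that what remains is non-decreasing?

8

Fewest deletions = n − (longest non-decreasing subsequence).
Patience tails:
22 → extends → [22]
29 → extends → [22, 29]
20 → replaces 22 → [20, 29]
17 → replaces 20 → [17, 29]
25 → replaces 29 → [17, 25]
1 → replaces 17 → [1, 25]
6 → replaces 25 → [1, 6]
21 → extends → [1, 6, 21]
9 → replaces 21 → [1, 6, 9]
2 → replaces 6 → [1, 2, 9]
30 → extends → [1, 2, 9, 30]
25 → replaces 30 → [1, 2, 9, 25]
Longest non-decreasing subsequence has length 4, so deletions = 12 − 4 = 8.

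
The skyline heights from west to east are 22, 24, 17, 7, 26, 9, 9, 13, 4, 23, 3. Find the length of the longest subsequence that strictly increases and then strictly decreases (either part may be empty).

inc[i] = longest strictly increasing subsequence ending at i; dec[i] = longest strictly decreasing subsequence starting at i:
i:      1  2  3  4  5  6  7  8  9 10 11
a[i]:  22 24 17  7 26  9  9 13  4 23  3
inc:    1  2  1  1  3  2  2  3  1  4  1
dec:    5  5  4  3  4  3  3  3  2  2  1
Best peak at i=2 (value 24): inc=2, dec=5, length 2+5−1 = 6.

6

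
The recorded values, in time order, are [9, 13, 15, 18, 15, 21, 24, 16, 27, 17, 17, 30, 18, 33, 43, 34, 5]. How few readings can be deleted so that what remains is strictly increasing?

7

Fewest deletions = n − (longest strictly increasing subsequence).
Patience tails:
9 → extends → [9]
13 → extends → [9, 13]
15 → extends → [9, 13, 15]
18 → extends → [9, 13, 15, 18]
15 → already a tail → [9, 13, 15, 18]
21 → extends → [9, 13, 15, 18, 21]
24 → extends → [9, 13, 15, 18, 21, 24]
16 → replaces 18 → [9, 13, 15, 16, 21, 24]
27 → extends → [9, 13, 15, 16, 21, 24, 27]
17 → replaces 21 → [9, 13, 15, 16, 17, 24, 27]
17 → already a tail → [9, 13, 15, 16, 17, 24, 27]
30 → extends → [9, 13, 15, 16, 17, 24, 27, 30]
18 → replaces 24 → [9, 13, 15, 16, 17, 18, 27, 30]
33 → extends → [9, 13, 15, 16, 17, 18, 27, 30, 33]
43 → extends → [9, 13, 15, 16, 17, 18, 27, 30, 33, 43]
34 → replaces 43 → [9, 13, 15, 16, 17, 18, 27, 30, 33, 34]
5 → replaces 9 → [5, 13, 15, 16, 17, 18, 27, 30, 33, 34]
Longest strictly increasing subsequence has length 10, so deletions = 17 − 10 = 7.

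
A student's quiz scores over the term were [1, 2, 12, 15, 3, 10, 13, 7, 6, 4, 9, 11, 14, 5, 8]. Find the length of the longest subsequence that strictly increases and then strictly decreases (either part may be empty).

inc[i] = longest strictly increasing subsequence ending at i; dec[i] = longest strictly decreasing subsequence starting at i:
i:      1  2  3  4  5  6  7  8  9 10 11 12 13 14 15
a[i]:   1  2 12 15  3 10 13  7  6  4  9 11 14  5  8
inc:    1  2  3  4  3  4  5  4  4  4  5  6  7  5  6
dec:    1  1  5  5  1  4  4  3  2  1  2  2  2  1  1
Best peak at i=4 (value 15): inc=4, dec=5, length 4+5−1 = 8.

8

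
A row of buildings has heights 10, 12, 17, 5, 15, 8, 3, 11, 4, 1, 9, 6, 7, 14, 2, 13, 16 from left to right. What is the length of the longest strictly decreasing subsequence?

6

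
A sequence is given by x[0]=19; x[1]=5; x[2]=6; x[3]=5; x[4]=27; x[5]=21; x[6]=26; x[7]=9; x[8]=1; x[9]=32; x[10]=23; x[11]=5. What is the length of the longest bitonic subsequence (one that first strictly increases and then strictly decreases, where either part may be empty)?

7

inc[i] = longest strictly increasing subsequence ending at i; dec[i] = longest strictly decreasing subsequence starting at i:
i:      0  1  2  3  4  5  6  7  8  9 10 11
x[i]:  19  5  6  5 27 21 26  9  1 32 23  5
inc:    1  1  2  1  3  3  4  3  1  5  4  2
dec:    4  2  3  2  4  3  3  2  1  3  2  1
Best peak at i=9 (value 32): inc=5, dec=3, length 5+3−1 = 7.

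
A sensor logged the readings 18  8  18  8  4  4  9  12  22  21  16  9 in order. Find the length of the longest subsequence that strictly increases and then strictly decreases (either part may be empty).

7

inc[i] = longest strictly increasing subsequence ending at i; dec[i] = longest strictly decreasing subsequence starting at i:
i:      1  2  3  4  5  6  7  8  9 10 11 12
a[i]:  18  8 18  8  4  4  9 12 22 21 16  9
inc:    1  1  2  1  1  1  2  3  4  4  4  2
dec:    3  2  3  2  1  1  1  2  4  3  2  1
Best peak at i=9 (value 22): inc=4, dec=4, length 4+4−1 = 7.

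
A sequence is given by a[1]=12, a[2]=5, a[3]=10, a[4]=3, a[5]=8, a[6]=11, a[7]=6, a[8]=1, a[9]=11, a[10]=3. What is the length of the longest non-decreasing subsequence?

4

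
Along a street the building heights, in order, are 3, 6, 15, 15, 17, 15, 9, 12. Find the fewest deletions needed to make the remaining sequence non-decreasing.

3

Fewest deletions = n − (longest non-decreasing subsequence).
i:      1  2  3  4  5  6  7  8
a[i]:   3  6 15 15 17 15  9 12
dp:     1  2  3  4  5  5  3  4
max dp = 5, so deletions = 8 − 5 = 3.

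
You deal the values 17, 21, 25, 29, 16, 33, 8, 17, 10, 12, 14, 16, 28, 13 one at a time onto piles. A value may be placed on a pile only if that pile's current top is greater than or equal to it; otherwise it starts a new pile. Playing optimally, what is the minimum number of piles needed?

6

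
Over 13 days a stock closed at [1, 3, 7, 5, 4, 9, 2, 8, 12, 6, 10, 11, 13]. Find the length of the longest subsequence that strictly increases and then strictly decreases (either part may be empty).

inc[i] = longest strictly increasing subsequence ending at i; dec[i] = longest strictly decreasing subsequence starting at i:
i:      1  2  3  4  5  6  7  8  9 10 11 12 13
a[i]:   1  3  7  5  4  9  2  8 12  6 10 11 13
inc:    1  2  3  3  3  4  2  4  5  4  5  6  7
dec:    1  2  4  3  2  3  1  2  2  1  1  1  1
Best peak at i=13 (value 13): inc=7, dec=1, length 7+1−1 = 7.

7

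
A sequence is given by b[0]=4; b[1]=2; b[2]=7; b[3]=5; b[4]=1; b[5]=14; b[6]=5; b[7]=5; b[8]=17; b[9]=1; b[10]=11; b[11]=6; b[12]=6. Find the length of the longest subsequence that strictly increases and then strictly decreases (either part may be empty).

6

inc[i] = longest strictly increasing subsequence ending at i; dec[i] = longest strictly decreasing subsequence starting at i:
i:      0  1  2  3  4  5  6  7  8  9 10 11 12
b[i]:   4  2  7  5  1 14  5  5 17  1 11  6  6
inc:    1  1  2  2  1  3  2  2  4  1  3  3  3
dec:    3  2  3  2  1  3  2  2  3  1  2  1  1
Best peak at i=8 (value 17): inc=4, dec=3, length 4+3−1 = 6.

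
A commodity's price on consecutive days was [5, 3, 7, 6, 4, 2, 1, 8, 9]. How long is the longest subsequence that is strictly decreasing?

Negate each value so 'decreasing' becomes 'increasing', then run patience tails on the negated sequence:
-5 → extends → [-5]
-3 → extends → [-5, -3]
-7 → replaces -5 → [-7, -3]
-6 → replaces -3 → [-7, -6]
-4 → extends → [-7, -6, -4]
-2 → extends → [-7, -6, -4, -2]
-1 → extends → [-7, -6, -4, -2, -1]
-8 → replaces -7 → [-8, -6, -4, -2, -1]
-9 → replaces -8 → [-9, -6, -4, -2, -1]
Five tails, so the longest strictly decreasing subsequence of the original has length 5.

5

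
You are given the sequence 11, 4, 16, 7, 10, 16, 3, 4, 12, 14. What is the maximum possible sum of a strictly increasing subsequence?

47

Let S[i] be the best sum of a strictly increasing subsequence ending at i:
i:      1  2  3  4  5  6  7  8  9 10
a[i]:  11  4 16  7 10 16  3  4 12 14
S:     11  4 27 11 21 37  3  7 33 47
Maximum is 47 (e.g. 4 + 7 + 10 + 12 + 14).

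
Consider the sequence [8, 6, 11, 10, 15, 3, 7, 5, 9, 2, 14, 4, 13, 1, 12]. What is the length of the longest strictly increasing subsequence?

Track the smallest tail for each achievable length (strict):
8 → extends → [8]
6 → replaces 8 → [6]
11 → extends → [6, 11]
10 → replaces 11 → [6, 10]
15 → extends → [6, 10, 15]
3 → replaces 6 → [3, 10, 15]
7 → replaces 10 → [3, 7, 15]
5 → replaces 7 → [3, 5, 15]
9 → replaces 15 → [3, 5, 9]
2 → replaces 3 → [2, 5, 9]
14 → extends → [2, 5, 9, 14]
4 → replaces 5 → [2, 4, 9, 14]
13 → replaces 14 → [2, 4, 9, 13]
1 → replaces 2 → [1, 4, 9, 13]
12 → replaces 13 → [1, 4, 9, 12]
Four tails, so the longest strictly increasing subsequence has length 4 (e.g. 6, 7, 9, 14).

4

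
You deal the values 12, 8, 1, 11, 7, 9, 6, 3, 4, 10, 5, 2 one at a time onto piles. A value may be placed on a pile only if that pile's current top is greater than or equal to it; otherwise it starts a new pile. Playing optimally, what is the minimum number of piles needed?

Place each on the leftmost legal pile:
12 → new pile 1 (tops now [12])
8 → pile 1 (tops now [8])
1 → pile 1 (tops now [1])
11 → new pile 2 (tops now [1, 11])
7 → pile 2 (tops now [1, 7])
9 → new pile 3 (tops now [1, 7, 9])
6 → pile 2 (tops now [1, 6, 9])
3 → pile 2 (tops now [1, 3, 9])
4 → pile 3 (tops now [1, 3, 4])
10 → new pile 4 (tops now [1, 3, 4, 10])
5 → pile 4 (tops now [1, 3, 4, 5])
2 → pile 2 (tops now [1, 2, 4, 5])
Four piles.

4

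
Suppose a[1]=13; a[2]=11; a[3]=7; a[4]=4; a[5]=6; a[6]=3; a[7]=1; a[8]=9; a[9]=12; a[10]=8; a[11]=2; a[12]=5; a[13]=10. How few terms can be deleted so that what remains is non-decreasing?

9

Fewest deletions = n − (longest non-decreasing subsequence).
i:      1  2  3  4  5  6  7  8  9 10 11 12 13
a[i]:  13 11  7  4  6  3  1  9 12  8  2  5 10
dp:     1  1  1  1  2  1  1  3  4  3  2  3  4
max dp = 4, so deletions = 13 − 4 = 9.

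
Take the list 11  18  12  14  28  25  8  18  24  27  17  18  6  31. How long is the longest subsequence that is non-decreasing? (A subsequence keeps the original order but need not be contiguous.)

Track the smallest tail for each achievable length (allowing ties):
11 → extends → [11]
18 → extends → [11, 18]
12 → replaces 18 → [11, 12]
14 → extends → [11, 12, 14]
28 → extends → [11, 12, 14, 28]
25 → replaces 28 → [11, 12, 14, 25]
8 → replaces 11 → [8, 12, 14, 25]
18 → replaces 25 → [8, 12, 14, 18]
24 → extends → [8, 12, 14, 18, 24]
27 → extends → [8, 12, 14, 18, 24, 27]
17 → replaces 18 → [8, 12, 14, 17, 24, 27]
18 → replaces 24 → [8, 12, 14, 17, 18, 27]
6 → replaces 8 → [6, 12, 14, 17, 18, 27]
31 → extends → [6, 12, 14, 17, 18, 27, 31]
Seven tails, so the longest non-decreasing subsequence has length 7 (e.g. 11, 12, 14, 18, 24, 27, 31).

7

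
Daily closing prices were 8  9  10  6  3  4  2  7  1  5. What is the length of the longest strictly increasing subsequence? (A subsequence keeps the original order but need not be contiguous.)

3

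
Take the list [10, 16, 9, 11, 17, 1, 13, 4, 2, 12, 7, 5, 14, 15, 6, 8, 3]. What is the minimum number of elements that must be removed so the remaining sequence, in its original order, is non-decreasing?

12

Fewest deletions = n − (longest non-decreasing subsequence).
i:      1  2  3  4  5  6  7  8  9 10 11 12 13 14 15 16 17
a[i]:  10 16  9 11 17  1 13  4  2 12  7  5 14 15  6  8  3
dp:     1  2  1  2  3  1  3  2  2  3  3  3  4  5  4  5  3
max dp = 5, so deletions = 17 − 5 = 12.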